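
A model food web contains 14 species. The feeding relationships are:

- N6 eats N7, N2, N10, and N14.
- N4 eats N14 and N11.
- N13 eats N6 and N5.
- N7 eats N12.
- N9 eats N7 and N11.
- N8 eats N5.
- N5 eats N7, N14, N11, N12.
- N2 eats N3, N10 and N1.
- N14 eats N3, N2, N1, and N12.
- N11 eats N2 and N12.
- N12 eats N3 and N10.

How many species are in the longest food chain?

One longest chain: N10 → N12 → N11 → N5 → N8.
It has 5 species and 4 links.

5 species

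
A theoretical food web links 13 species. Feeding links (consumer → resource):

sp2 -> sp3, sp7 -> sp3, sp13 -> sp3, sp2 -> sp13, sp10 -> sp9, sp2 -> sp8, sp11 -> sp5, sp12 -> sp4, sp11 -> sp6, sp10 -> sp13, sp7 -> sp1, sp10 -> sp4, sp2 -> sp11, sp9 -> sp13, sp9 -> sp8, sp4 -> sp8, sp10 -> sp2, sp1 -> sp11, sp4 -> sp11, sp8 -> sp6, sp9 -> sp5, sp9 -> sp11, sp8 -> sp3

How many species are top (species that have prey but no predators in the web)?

Top species (has prey, but nothing eats it): sp10, sp12, sp7.
Count: 3.

3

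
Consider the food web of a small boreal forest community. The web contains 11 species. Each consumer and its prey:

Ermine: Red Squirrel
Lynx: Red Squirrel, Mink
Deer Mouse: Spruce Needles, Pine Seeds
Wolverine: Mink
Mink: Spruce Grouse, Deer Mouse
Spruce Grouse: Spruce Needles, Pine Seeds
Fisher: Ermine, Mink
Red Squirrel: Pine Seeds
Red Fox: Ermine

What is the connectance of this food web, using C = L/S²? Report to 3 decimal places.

C = 0.116

The web has S = 11 species and L = 14 feeding links.
C = L / S² = 14 / 121 = 0.1157 ≈ 0.116.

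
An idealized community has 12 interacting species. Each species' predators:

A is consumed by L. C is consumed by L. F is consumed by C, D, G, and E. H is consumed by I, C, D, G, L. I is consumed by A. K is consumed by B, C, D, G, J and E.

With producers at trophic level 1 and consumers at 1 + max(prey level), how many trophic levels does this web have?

4

Producers (level 1): H, F, K.
H → I → A → L gives L level 4.
No species has a prey at level 4, so no species reaches level 5.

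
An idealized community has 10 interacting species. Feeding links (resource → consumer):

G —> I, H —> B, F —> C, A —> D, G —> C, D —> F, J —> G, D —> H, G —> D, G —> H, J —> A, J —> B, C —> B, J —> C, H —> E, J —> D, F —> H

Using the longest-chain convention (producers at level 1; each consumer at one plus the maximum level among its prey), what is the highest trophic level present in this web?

6

Producers (level 1): J.
J → G → D → F → H → E gives E level 6.
No species has a prey at level 6, so no species reaches level 7.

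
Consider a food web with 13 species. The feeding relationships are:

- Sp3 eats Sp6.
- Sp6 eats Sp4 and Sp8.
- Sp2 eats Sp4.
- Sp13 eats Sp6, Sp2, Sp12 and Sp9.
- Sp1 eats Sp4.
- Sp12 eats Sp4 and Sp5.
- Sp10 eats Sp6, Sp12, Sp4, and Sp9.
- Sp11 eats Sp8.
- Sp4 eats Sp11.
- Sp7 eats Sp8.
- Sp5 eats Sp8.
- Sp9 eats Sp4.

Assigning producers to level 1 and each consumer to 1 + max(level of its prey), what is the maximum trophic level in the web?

Producers (level 1): Sp8.
Sp8 → Sp11 → Sp4 → Sp12 → Sp13 gives Sp13 level 5.
No species has a prey at level 5, so no species reaches level 6.

5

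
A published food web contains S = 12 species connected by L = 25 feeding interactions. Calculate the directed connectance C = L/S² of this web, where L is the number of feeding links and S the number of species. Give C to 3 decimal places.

C = 0.174

The web has S = 12 species and L = 25 feeding links.
C = L / S² = 25 / 144 = 0.1736 ≈ 0.174.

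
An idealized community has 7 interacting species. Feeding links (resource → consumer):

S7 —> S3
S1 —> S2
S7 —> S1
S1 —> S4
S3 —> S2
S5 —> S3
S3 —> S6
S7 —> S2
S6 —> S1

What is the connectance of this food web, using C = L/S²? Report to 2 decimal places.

C = 0.18

The web has S = 7 species and L = 9 feeding links.
C = L / S² = 9 / 49 = 0.1837 ≈ 0.18.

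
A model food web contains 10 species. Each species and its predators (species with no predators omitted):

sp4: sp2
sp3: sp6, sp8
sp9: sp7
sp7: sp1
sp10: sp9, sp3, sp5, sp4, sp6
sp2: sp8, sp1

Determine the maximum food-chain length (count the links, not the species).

One longest chain: sp10 → sp4 → sp2 → sp8.
It has 4 species and 3 links.

3 links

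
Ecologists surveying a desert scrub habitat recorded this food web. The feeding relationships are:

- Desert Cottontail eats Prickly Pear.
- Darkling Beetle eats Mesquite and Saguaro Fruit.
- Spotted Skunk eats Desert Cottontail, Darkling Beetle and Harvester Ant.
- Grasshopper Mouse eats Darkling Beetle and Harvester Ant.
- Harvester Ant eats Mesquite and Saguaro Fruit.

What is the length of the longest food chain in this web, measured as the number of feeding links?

One longest chain: Saguaro Fruit → Darkling Beetle → Grasshopper Mouse.
It has 3 species and 2 links.

2 links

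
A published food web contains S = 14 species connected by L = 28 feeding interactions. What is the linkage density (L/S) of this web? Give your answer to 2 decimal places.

There are L = 28 links among S = 14 species.
L/S = 28/14 = 2.0000 ≈ 2.00.

L/S = 2.00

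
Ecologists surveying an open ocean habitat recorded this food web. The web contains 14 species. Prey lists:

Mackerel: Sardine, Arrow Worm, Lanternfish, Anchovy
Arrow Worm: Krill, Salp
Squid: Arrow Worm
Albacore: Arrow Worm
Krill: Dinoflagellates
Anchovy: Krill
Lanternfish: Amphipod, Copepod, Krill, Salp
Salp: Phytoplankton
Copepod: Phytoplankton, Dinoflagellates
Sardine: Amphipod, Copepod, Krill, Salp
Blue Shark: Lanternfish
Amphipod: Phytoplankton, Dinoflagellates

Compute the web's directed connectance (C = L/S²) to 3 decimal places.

C = 0.122

The web has S = 14 species and L = 24 feeding links.
C = L / S² = 24 / 196 = 0.1224 ≈ 0.122.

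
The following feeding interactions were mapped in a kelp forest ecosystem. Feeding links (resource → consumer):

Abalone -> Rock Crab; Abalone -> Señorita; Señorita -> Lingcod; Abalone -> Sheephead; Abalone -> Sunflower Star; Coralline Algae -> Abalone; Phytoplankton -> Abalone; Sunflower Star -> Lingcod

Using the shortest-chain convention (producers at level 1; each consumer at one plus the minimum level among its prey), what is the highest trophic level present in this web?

4

Producers (level 1): Phytoplankton, Coralline Algae.
Following each consumer down to its lowest-level prey: Phytoplankton → Abalone → Sunflower Star → Lingcod (levels 1 through 4).
All prey of Lingcod (Sunflower Star 3, Señorita 3) are at level 3 or above, so Lingcod is at level 1 + 3 = 4.
Every consumer has at least one prey at level 3 or below, so none exceeds level 4.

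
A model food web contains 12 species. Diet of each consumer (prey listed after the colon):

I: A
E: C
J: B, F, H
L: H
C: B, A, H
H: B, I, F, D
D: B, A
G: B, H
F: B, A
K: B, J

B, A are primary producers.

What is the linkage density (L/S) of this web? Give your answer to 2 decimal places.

L/S = 1.75

There are L = 21 links among S = 12 species.
L/S = 21/12 = 1.7500 ≈ 1.75.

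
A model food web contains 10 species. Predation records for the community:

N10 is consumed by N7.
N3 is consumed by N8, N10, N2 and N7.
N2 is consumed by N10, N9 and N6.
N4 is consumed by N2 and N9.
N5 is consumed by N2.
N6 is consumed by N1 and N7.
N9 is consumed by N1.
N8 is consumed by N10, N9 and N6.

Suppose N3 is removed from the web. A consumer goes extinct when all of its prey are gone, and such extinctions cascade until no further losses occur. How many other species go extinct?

1

Remove N3.
Round 1: N8 (all prey gone) → extinct.
No further losses. Total secondary extinctions: 1.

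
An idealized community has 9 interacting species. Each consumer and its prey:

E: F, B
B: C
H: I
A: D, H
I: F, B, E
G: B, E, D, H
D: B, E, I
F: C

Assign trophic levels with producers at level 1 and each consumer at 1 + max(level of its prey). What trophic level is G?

Trophic level 6

C is a producer → level 1.
F eats C → level 2.
E eats F (level 2); other prey at levels: B 2 → level 3.
I eats E (level 3); other prey at levels: F 2, B 2 → level 4.
D eats I (level 4); other prey at levels: B 2, E 3 → level 5.
G eats D (level 5); other prey at levels: B 2, E 3, H 5 → level 6.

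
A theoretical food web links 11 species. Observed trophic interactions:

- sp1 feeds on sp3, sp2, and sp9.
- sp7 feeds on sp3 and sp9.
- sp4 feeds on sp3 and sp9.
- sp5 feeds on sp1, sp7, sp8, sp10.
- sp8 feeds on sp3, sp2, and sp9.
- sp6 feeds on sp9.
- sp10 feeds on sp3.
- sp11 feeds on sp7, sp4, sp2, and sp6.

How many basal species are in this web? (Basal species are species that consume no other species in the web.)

3

Basal species (no prey listed): sp9, sp2, sp3.
Count: 3.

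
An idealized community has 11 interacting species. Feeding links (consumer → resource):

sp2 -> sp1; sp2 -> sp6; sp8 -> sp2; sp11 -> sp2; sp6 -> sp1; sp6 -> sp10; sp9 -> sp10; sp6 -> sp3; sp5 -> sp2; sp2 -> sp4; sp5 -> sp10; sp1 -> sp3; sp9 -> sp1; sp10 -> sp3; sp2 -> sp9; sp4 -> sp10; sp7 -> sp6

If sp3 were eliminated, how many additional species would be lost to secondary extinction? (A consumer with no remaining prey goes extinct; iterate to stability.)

10

Remove sp3.
Round 1: sp1 (all prey gone), sp10 (all prey gone) → extinct.
Round 2: sp4 (all prey gone), sp6 (all prey gone), sp9 (all prey gone) → extinct.
Round 3: sp2 (all prey gone), sp7 (all prey gone) → extinct.
Round 4: sp5 (all prey gone), sp8 (all prey gone), sp11 (all prey gone) → extinct.
No further losses. Total secondary extinctions: 10.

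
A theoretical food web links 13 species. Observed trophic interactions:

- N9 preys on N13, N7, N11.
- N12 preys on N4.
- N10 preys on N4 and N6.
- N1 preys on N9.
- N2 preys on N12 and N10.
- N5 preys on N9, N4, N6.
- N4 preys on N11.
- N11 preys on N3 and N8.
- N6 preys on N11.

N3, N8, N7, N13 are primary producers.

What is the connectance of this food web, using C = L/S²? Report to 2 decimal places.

The web has S = 13 species and L = 16 feeding links.
C = L / S² = 16 / 169 = 0.0947 ≈ 0.09.

C = 0.09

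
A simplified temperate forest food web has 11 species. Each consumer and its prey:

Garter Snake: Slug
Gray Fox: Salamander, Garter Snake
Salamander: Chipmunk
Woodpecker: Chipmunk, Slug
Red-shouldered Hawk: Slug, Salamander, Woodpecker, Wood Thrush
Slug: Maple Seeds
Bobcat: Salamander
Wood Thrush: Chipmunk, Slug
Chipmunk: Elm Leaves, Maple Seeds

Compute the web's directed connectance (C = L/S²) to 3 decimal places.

C = 0.132

The web has S = 11 species and L = 16 feeding links.
C = L / S² = 16 / 121 = 0.1322 ≈ 0.132.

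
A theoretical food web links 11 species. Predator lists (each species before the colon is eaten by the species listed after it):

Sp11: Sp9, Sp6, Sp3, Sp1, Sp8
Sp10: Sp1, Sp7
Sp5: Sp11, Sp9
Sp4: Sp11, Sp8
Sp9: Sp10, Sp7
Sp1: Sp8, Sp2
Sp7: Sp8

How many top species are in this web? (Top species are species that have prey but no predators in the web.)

Top species (has prey, but nothing eats it): Sp6, Sp3, Sp8, Sp2.
Count: 4.

4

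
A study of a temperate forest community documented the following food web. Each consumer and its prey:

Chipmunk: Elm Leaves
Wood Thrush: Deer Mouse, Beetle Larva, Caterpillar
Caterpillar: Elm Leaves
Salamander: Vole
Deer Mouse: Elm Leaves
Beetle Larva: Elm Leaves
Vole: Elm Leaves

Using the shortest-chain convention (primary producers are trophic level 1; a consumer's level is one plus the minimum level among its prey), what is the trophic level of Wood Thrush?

Elm Leaves is a producer → level 1.
Deer Mouse eats Elm Leaves → level 2.
Wood Thrush eats Deer Mouse → level 3.
No prey of Wood Thrush is below level 2, so 3 is the minimum.

Trophic level 3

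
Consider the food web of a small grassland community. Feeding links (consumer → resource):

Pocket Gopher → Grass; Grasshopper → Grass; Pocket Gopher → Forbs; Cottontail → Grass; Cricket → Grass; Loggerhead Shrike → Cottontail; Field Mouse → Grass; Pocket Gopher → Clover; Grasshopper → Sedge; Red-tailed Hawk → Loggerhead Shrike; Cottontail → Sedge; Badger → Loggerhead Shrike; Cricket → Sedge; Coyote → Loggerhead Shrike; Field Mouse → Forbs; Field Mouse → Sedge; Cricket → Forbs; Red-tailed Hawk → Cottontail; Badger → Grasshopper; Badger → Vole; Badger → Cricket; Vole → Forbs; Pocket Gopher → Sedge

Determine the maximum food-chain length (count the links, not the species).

3 links

One longest chain: Grass → Cottontail → Loggerhead Shrike → Badger.
It has 4 species and 3 links.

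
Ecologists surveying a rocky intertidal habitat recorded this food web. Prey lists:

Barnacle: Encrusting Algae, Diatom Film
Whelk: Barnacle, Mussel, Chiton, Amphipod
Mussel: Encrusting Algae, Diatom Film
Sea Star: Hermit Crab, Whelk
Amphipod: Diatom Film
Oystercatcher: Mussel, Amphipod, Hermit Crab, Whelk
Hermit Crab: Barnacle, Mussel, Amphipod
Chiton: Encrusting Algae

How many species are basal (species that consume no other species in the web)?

2

Basal species (no prey listed): Encrusting Algae, Diatom Film.
Count: 2.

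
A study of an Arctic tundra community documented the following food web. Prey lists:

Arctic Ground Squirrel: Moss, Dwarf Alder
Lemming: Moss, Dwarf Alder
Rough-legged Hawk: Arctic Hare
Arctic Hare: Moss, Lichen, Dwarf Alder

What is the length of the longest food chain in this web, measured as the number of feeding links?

One longest chain: Moss → Arctic Hare → Rough-legged Hawk.
It has 3 species and 2 links.

2 links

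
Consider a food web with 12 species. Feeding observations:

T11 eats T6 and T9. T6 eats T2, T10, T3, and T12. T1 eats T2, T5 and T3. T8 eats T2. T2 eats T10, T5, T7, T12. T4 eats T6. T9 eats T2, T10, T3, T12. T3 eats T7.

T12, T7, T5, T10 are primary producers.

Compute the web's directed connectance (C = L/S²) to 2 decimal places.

C = 0.14

The web has S = 12 species and L = 20 feeding links.
C = L / S² = 20 / 144 = 0.1389 ≈ 0.14.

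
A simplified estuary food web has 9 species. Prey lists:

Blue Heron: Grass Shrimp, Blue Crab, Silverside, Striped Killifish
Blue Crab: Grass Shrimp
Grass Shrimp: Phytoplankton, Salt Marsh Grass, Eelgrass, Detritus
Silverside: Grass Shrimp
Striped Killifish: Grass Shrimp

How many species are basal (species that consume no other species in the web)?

4

Basal species (no prey listed): Phytoplankton, Salt Marsh Grass, Eelgrass, Detritus.
Count: 4.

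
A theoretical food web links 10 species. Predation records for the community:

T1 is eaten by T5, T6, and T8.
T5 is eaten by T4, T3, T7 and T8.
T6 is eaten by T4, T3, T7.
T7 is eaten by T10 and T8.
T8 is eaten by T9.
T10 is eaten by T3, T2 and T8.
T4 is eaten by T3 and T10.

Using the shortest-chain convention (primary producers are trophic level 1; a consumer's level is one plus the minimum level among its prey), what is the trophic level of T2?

Trophic level 5

T1 is a producer → level 1.
T6 eats T1 → level 2.
T7 eats T6 → level 3.
T10 eats T7 → level 4.
T2 eats T10 → level 5.
No prey of T2 is below level 4, so 5 is the minimum.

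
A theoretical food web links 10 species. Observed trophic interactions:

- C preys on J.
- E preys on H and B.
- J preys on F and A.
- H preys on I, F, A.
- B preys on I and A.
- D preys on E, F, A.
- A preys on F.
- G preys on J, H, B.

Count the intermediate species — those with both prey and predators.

Intermediate species (has both prey and predators): A, J, H, B, E.
Count: 5.

5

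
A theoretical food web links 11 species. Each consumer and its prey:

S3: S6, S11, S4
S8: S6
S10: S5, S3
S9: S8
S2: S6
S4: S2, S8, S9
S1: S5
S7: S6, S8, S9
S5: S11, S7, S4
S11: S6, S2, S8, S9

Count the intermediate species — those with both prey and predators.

Intermediate species (has both prey and predators): S2, S8, S9, S11, S7, S4, S5, S3.
Count: 8.

8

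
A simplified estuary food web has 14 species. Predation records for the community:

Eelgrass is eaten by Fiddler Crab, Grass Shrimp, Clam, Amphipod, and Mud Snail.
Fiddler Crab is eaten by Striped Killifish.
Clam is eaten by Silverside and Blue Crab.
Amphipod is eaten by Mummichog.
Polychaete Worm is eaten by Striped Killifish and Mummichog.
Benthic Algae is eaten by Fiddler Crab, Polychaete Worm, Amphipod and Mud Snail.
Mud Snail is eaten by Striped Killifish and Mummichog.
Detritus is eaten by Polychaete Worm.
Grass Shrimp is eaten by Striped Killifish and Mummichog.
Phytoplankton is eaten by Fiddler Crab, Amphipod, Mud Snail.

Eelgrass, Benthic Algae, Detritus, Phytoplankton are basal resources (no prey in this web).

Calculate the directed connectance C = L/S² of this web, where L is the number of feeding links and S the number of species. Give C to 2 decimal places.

The web has S = 14 species and L = 23 feeding links.
C = L / S² = 23 / 196 = 0.1173 ≈ 0.12.

C = 0.12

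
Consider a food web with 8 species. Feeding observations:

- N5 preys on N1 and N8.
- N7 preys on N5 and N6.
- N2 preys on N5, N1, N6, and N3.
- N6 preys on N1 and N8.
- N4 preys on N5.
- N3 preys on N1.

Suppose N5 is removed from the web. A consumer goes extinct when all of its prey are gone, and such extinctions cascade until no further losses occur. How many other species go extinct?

1

Remove N5.
Round 1: N4 (all prey gone) → extinct.
No further losses. Total secondary extinctions: 1.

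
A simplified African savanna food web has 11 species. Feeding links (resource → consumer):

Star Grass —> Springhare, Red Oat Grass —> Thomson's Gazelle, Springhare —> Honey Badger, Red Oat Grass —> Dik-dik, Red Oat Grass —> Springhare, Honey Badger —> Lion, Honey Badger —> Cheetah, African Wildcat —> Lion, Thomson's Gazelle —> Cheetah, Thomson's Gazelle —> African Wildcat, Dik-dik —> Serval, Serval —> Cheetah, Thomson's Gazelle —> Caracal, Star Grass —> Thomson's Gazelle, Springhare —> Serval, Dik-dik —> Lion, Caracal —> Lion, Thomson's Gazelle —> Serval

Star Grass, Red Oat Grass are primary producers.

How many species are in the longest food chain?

4 species

One longest chain: Star Grass → Springhare → Honey Badger → Lion.
It has 4 species and 3 links.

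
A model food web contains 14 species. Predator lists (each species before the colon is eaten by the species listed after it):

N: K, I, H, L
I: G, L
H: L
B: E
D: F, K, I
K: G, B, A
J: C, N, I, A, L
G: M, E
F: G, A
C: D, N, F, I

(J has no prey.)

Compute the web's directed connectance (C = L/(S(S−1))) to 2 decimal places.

C = 0.15

The web has S = 14 species and L = 27 feeding links.
C = L / (S(S−1)) = 27 / 182 = 0.1484 ≈ 0.15.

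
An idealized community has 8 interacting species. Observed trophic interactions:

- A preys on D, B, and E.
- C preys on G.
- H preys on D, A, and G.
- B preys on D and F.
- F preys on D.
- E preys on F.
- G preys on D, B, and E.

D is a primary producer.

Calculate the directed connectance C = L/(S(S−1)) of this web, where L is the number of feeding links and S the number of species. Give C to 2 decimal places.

C = 0.25

The web has S = 8 species and L = 14 feeding links.
C = L / (S(S−1)) = 14 / 56 = 0.2500 ≈ 0.25.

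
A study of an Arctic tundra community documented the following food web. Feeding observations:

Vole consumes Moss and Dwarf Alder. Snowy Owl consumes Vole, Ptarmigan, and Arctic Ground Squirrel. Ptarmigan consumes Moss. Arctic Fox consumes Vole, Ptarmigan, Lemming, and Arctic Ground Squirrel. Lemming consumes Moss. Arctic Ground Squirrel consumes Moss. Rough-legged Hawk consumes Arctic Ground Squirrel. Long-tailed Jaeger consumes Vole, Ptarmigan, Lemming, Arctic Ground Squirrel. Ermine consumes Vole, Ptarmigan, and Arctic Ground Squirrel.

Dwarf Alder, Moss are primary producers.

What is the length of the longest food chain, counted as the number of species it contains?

3 species

One longest chain: Moss → Arctic Ground Squirrel → Rough-legged Hawk.
It has 3 species and 2 links.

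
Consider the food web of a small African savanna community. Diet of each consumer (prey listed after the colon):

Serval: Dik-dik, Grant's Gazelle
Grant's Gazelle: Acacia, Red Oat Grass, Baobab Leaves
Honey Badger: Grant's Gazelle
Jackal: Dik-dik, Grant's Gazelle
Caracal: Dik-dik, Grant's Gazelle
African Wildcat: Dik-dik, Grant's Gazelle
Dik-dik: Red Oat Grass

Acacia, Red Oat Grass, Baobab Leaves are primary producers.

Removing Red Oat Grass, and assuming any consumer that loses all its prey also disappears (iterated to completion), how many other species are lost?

Remove Red Oat Grass.
Round 1: Dik-dik (all prey gone) → extinct.
No further losses. Total secondary extinctions: 1.

1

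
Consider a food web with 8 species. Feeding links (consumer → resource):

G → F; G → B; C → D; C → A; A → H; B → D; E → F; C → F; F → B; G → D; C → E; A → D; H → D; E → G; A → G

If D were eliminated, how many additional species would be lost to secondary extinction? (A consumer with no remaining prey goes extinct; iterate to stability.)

Remove D.
Round 1: H (all prey gone), B (all prey gone) → extinct.
Round 2: F (all prey gone) → extinct.
Round 3: G (all prey gone) → extinct.
Round 4: A (all prey gone), E (all prey gone) → extinct.
Round 5: C (all prey gone) → extinct.
No further losses. Total secondary extinctions: 7.

7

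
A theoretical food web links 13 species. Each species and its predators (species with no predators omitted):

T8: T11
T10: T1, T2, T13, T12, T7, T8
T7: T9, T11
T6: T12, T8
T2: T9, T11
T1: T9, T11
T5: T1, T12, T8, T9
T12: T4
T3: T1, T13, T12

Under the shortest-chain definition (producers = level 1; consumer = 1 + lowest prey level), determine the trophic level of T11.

Trophic level 3

T10 is a producer → level 1.
T7 eats T10 → level 2.
T11 eats T7 → level 3.
No prey of T11 is below level 2, so 3 is the minimum.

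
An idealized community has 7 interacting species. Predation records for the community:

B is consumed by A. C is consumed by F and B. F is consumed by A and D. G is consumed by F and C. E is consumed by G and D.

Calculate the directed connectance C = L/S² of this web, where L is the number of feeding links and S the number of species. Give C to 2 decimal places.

The web has S = 7 species and L = 9 feeding links.
C = L / S² = 9 / 49 = 0.1837 ≈ 0.18.

C = 0.18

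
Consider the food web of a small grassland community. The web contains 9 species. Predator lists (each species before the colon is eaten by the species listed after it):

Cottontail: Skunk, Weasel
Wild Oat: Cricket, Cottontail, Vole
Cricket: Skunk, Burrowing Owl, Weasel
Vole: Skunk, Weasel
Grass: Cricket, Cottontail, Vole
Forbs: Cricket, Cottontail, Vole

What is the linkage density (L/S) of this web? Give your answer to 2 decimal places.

L/S = 1.78

There are L = 16 links among S = 9 species.
L/S = 16/9 = 1.7778 ≈ 1.78.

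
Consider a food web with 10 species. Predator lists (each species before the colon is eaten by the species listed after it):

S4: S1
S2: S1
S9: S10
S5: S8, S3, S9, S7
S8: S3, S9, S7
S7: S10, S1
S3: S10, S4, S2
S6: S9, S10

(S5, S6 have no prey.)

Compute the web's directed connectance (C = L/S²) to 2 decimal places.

C = 0.17

The web has S = 10 species and L = 17 feeding links.
C = L / S² = 17 / 100 = 0.1700 ≈ 0.17.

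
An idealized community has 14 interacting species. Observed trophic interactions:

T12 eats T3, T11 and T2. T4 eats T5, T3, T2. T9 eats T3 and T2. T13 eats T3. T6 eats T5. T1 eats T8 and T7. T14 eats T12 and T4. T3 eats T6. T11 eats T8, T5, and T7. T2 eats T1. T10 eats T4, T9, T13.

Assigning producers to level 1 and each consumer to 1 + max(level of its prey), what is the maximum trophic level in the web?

5

Producers (level 1): T5, T8, T7.
T8 → T1 → T2 → T4 → T10 gives T10 level 5.
No species has a prey at level 5, so no species reaches level 6.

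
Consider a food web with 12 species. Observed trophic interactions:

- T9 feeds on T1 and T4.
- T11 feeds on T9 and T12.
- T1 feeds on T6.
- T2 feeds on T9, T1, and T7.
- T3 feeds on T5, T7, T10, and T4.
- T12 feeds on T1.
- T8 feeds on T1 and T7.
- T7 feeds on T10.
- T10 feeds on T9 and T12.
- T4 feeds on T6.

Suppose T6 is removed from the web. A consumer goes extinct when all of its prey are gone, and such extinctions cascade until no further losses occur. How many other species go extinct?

Remove T6.
Round 1: T1 (all prey gone), T4 (all prey gone) → extinct.
Round 2: T12 (all prey gone), T9 (all prey gone) → extinct.
Round 3: T11 (all prey gone), T10 (all prey gone) → extinct.
Round 4: T7 (all prey gone) → extinct.
Round 5: T8 (all prey gone), T2 (all prey gone) → extinct.
No further losses. Total secondary extinctions: 9.

9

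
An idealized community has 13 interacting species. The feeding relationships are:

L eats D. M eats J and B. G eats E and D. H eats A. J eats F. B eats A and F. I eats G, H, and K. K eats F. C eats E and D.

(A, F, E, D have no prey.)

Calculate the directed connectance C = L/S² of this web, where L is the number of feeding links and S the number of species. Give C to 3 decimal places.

C = 0.089

The web has S = 13 species and L = 15 feeding links.
C = L / S² = 15 / 169 = 0.0888 ≈ 0.089.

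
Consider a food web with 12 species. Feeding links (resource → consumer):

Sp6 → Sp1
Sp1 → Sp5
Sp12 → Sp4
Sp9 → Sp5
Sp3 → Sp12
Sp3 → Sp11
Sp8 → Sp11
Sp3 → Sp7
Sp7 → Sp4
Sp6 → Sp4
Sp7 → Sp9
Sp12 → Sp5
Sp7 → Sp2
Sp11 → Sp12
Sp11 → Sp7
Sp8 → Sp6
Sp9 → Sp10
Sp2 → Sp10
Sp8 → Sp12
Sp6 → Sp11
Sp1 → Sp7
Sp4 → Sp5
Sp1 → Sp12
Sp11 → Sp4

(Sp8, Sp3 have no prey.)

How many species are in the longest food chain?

One longest chain: Sp8 → Sp6 → Sp1 → Sp7 → Sp4 → Sp5.
It has 6 species and 5 links.

6 species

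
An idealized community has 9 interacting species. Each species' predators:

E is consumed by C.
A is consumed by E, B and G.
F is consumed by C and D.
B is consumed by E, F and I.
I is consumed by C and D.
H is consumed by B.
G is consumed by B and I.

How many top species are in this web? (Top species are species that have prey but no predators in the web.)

Top species (has prey, but nothing eats it): C, D.
Count: 2.

2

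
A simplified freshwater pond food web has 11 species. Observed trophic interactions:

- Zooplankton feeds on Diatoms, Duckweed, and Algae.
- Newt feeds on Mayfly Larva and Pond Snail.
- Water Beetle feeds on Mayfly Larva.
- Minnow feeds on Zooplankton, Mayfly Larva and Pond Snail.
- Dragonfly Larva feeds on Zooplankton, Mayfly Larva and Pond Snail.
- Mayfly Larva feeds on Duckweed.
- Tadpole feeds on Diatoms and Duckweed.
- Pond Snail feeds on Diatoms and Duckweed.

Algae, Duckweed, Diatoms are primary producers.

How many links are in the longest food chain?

One longest chain: Duckweed → Pond Snail → Minnow.
It has 3 species and 2 links.

2 links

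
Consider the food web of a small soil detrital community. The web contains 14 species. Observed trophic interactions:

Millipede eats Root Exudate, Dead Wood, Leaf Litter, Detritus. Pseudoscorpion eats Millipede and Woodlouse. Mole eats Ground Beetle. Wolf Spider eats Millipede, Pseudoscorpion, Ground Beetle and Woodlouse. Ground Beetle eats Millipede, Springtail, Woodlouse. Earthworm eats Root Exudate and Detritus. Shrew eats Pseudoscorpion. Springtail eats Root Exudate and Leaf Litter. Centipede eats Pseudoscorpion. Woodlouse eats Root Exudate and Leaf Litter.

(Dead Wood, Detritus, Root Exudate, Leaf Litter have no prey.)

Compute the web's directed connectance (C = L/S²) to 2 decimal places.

C = 0.11

The web has S = 14 species and L = 22 feeding links.
C = L / S² = 22 / 196 = 0.1122 ≈ 0.11.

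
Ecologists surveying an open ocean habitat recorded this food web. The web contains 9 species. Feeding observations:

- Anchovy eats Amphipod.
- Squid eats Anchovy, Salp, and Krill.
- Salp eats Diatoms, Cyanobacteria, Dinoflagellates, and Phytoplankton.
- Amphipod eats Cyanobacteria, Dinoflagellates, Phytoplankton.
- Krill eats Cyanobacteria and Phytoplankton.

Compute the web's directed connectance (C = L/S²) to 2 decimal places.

The web has S = 9 species and L = 13 feeding links.
C = L / S² = 13 / 81 = 0.1605 ≈ 0.16.

C = 0.16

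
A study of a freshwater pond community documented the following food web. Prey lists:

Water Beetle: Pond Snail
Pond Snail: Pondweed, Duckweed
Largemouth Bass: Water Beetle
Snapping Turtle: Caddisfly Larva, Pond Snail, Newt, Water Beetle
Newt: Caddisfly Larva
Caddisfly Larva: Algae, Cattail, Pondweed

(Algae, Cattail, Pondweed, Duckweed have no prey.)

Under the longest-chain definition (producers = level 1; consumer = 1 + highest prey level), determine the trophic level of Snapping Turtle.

Algae is a producer → level 1.
Caddisfly Larva eats Algae (level 1); other prey at levels: Cattail 1, Pondweed 1 → level 2.
Newt eats Caddisfly Larva → level 3.
Snapping Turtle eats Newt (level 3); other prey at levels: Caddisfly Larva 2, Pond Snail 2, Water Beetle 3 → level 4.

Trophic level 4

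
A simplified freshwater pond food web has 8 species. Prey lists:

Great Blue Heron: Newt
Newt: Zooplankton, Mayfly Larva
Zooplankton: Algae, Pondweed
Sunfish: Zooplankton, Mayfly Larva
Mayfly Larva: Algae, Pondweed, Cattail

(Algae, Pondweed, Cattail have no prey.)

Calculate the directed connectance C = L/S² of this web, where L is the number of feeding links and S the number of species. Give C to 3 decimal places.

The web has S = 8 species and L = 10 feeding links.
C = L / S² = 10 / 64 = 0.1562 ≈ 0.156.

C = 0.156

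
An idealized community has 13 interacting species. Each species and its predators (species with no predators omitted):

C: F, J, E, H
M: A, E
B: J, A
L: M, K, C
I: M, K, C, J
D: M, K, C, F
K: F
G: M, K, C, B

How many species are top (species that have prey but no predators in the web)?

5

Top species (has prey, but nothing eats it): F, J, A, E, H.
Count: 5.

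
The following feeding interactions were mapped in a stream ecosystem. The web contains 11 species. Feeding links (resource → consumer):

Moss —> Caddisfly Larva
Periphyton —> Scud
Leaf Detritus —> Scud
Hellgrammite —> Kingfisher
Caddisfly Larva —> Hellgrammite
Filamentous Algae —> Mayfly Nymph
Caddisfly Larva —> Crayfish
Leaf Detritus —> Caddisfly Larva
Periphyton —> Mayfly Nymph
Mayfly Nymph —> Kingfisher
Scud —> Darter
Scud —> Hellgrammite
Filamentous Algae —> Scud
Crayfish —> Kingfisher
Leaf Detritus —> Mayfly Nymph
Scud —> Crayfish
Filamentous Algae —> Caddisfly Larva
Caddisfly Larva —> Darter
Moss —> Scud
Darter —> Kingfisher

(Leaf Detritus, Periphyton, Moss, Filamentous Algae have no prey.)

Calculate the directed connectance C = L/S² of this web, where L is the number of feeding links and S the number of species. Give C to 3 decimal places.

The web has S = 11 species and L = 20 feeding links.
C = L / S² = 20 / 121 = 0.1653 ≈ 0.165.

C = 0.165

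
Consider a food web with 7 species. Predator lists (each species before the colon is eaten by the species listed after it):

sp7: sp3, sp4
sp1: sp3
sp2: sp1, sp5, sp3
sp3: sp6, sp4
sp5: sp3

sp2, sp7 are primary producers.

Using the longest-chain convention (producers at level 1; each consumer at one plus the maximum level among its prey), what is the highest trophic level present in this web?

4

Producers (level 1): sp2, sp7.
sp2 → sp1 → sp3 → sp4 gives sp4 level 4.
No species has a prey at level 4, so no species reaches level 5.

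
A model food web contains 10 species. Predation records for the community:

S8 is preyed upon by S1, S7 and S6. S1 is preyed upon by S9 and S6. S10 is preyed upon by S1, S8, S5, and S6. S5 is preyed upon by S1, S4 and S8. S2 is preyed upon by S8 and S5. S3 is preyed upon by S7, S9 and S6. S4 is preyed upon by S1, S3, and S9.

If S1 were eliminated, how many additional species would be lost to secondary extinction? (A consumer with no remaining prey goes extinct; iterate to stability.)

0

Remove S1.
Every predator of it retains at least one other prey: S9 still has S4, S3; S6 still has S10, S8, S3.
No consumer loses all prey, so no secondary extinctions occur.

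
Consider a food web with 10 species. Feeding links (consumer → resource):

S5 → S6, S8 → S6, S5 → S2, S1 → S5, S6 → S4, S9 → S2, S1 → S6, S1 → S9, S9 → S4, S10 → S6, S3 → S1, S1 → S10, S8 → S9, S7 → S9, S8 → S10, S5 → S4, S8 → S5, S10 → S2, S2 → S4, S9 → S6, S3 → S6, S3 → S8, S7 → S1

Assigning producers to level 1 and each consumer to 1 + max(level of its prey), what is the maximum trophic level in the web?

5

Producers (level 1): S4.
S4 → S2 → S5 → S1 → S3 gives S3 level 5.
No species has a prey at level 5, so no species reaches level 6.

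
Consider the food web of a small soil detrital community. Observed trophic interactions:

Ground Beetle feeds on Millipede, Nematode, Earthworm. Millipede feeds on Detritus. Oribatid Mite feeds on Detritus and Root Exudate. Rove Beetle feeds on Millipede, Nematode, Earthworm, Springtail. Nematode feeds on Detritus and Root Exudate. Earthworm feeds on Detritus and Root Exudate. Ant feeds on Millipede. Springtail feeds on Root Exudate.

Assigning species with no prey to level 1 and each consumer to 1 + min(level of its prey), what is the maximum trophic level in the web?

Basal resources (level 1): Root Exudate, Detritus.
Following each consumer down to its lowest-level prey: Root Exudate → Springtail → Rove Beetle (levels 1 through 3).
All prey of Rove Beetle (Springtail 2, Nematode 2, Earthworm 2, Millipede 2) are at level 2 or above, so Rove Beetle is at level 1 + 2 = 3.
Every consumer has at least one prey at level 2 or below, so none exceeds level 3.

3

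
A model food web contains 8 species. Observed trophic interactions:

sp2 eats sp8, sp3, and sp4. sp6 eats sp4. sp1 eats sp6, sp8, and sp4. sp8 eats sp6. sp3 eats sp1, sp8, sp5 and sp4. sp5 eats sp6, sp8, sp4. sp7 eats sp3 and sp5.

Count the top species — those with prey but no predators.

Top species (has prey, but nothing eats it): sp2, sp7.
Count: 2.

2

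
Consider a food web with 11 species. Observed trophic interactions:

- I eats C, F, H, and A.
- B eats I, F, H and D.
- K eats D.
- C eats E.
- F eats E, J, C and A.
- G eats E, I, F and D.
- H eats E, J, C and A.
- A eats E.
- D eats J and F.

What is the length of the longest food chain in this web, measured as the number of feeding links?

One longest chain: E → A → F → D → B.
It has 5 species and 4 links.

4 links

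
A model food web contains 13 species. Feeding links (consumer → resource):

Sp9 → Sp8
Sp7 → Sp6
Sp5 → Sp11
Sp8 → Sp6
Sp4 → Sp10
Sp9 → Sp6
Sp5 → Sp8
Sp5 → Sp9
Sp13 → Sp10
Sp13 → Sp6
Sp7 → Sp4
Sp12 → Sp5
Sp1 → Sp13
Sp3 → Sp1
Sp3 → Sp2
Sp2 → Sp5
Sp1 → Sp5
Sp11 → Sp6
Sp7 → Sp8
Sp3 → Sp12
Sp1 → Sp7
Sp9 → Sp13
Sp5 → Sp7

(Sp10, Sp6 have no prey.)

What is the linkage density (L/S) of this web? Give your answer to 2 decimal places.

L/S = 1.77

There are L = 23 links among S = 13 species.
L/S = 23/13 = 1.7692 ≈ 1.77.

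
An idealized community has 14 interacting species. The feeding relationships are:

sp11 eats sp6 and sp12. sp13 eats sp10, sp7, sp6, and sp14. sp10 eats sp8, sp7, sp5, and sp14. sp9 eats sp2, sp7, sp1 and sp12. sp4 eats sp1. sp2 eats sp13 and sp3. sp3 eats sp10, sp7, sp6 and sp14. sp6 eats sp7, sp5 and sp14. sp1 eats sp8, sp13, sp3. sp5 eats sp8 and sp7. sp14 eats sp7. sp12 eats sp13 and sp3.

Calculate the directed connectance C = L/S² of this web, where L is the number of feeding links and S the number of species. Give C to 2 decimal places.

C = 0.16

The web has S = 14 species and L = 32 feeding links.
C = L / S² = 32 / 196 = 0.1633 ≈ 0.16.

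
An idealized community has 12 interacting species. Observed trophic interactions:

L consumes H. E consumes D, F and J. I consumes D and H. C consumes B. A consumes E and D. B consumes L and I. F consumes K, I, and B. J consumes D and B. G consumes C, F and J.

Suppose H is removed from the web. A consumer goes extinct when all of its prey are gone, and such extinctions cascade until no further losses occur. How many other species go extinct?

1

Remove H.
Round 1: L (all prey gone) → extinct.
No further losses. Total secondary extinctions: 1.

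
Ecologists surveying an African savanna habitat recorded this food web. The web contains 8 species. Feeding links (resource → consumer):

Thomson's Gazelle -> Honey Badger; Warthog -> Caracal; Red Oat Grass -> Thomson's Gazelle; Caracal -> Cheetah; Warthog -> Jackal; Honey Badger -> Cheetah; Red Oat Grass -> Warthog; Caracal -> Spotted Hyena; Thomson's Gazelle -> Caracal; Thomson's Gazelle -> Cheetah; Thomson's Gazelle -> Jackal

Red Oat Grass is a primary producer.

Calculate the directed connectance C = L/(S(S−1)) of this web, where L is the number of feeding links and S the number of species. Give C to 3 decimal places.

C = 0.196

The web has S = 8 species and L = 11 feeding links.
C = L / (S(S−1)) = 11 / 56 = 0.1964 ≈ 0.196.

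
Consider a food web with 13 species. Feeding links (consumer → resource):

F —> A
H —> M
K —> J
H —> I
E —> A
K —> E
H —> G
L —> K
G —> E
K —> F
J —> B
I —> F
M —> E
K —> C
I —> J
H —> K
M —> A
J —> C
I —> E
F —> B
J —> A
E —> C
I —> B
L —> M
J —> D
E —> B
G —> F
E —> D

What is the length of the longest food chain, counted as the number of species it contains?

One longest chain: B → F → G → H.
It has 4 species and 3 links.

4 species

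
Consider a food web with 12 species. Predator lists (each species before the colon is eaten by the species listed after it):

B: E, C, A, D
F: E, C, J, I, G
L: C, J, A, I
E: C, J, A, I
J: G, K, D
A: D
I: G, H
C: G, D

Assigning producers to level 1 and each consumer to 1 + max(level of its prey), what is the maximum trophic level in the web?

Producers (level 1): F, B, L.
F → E → J → K gives K level 4.
No species has a prey at level 4, so no species reaches level 5.

4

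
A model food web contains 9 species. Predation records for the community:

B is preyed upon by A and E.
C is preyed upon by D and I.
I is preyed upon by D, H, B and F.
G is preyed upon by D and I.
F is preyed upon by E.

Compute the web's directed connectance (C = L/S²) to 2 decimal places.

C = 0.14

The web has S = 9 species and L = 11 feeding links.
C = L / S² = 11 / 81 = 0.1358 ≈ 0.14.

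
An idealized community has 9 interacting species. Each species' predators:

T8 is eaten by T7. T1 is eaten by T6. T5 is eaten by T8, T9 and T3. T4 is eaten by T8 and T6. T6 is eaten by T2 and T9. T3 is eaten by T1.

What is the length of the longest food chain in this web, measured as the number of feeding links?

One longest chain: T5 → T3 → T1 → T6 → T2.
It has 5 species and 4 links.

4 links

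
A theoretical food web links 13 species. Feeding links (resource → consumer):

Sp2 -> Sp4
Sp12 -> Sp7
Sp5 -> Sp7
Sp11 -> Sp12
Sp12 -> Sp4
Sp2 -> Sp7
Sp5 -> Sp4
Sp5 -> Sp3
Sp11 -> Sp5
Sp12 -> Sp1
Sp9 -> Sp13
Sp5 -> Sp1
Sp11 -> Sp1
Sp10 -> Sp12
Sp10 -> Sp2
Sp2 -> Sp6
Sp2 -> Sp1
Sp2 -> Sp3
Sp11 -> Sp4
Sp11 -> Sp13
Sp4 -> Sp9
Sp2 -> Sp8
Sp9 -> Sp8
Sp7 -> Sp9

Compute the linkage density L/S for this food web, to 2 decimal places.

L/S = 1.85

There are L = 24 links among S = 13 species.
L/S = 24/13 = 1.8462 ≈ 1.85.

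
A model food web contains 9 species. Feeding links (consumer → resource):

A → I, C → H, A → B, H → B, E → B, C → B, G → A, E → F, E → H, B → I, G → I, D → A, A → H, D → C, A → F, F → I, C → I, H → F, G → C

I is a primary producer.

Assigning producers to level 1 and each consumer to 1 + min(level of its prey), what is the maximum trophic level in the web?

3

Producers (level 1): I.
Following each consumer down to its lowest-level prey: I → F → E (levels 1 through 3).
All prey of E (F 2, B 2, H 3) are at level 2 or above, so E is at level 1 + 2 = 3.
Every consumer has at least one prey at level 2 or below, so none exceeds level 3.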